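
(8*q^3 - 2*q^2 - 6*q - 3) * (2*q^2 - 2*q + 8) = 16*q^5 - 20*q^4 + 56*q^3 - 10*q^2 - 42*q - 24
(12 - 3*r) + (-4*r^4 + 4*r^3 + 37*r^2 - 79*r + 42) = -4*r^4 + 4*r^3 + 37*r^2 - 82*r + 54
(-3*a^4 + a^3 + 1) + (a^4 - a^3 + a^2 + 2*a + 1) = -2*a^4 + a^2 + 2*a + 2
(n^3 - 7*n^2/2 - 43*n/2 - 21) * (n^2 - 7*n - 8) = n^5 - 21*n^4/2 - 5*n^3 + 315*n^2/2 + 319*n + 168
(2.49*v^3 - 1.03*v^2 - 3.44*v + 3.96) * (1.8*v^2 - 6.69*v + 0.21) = 4.482*v^5 - 18.5121*v^4 + 1.2216*v^3 + 29.9253*v^2 - 27.2148*v + 0.8316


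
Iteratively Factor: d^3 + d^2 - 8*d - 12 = (d + 2)*(d^2 - d - 6) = (d - 3)*(d + 2)*(d + 2)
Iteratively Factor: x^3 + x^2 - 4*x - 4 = (x + 1)*(x^2 - 4) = (x - 2)*(x + 1)*(x + 2)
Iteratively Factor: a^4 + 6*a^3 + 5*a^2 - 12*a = (a - 1)*(a^3 + 7*a^2 + 12*a) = a*(a - 1)*(a^2 + 7*a + 12) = a*(a - 1)*(a + 4)*(a + 3)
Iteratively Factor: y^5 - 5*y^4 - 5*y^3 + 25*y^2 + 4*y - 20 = (y + 2)*(y^4 - 7*y^3 + 9*y^2 + 7*y - 10) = (y - 2)*(y + 2)*(y^3 - 5*y^2 - y + 5) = (y - 2)*(y - 1)*(y + 2)*(y^2 - 4*y - 5) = (y - 5)*(y - 2)*(y - 1)*(y + 2)*(y + 1)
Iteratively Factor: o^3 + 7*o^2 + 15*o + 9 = (o + 1)*(o^2 + 6*o + 9) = (o + 1)*(o + 3)*(o + 3)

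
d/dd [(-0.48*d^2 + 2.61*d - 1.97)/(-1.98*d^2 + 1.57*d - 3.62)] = (4.4142*d^2 - 4.326*d - 6.3553)/(3.9204*d^4 - 6.2172*d^3 + 16.8001*d^2 - 11.3668*d + 13.1044)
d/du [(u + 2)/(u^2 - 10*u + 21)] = (u^2 - 10*u - 2*(u - 5)*(u + 2) + 21)/(u^2 - 10*u + 21)^2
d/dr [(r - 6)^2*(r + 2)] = (r - 6)*(3*r - 2)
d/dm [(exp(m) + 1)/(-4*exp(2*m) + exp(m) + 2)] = ((exp(m) + 1)*(8*exp(m) - 1) - 4*exp(2*m) + exp(m) + 2)*exp(m)/(-4*exp(2*m) + exp(m) + 2)^2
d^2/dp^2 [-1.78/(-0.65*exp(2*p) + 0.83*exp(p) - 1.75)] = ((1.4774 - 4.628*exp(p))*(0.65*exp(2*p) - 0.83*exp(p) + 1.75) + 1.78*(1.3*exp(p) - 0.83)*(2.6*exp(p) - 1.66)*exp(p))*exp(p)/(0.65*exp(2*p) - 0.83*exp(p) + 1.75)^3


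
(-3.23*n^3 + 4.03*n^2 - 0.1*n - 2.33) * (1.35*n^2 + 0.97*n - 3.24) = -4.3605*n^5 + 2.3074*n^4 + 14.2393*n^3 - 16.2997*n^2 - 1.9361*n + 7.5492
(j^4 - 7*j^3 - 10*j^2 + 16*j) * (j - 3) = j^5 - 10*j^4 + 11*j^3 + 46*j^2 - 48*j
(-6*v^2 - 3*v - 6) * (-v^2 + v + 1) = 6*v^4 - 3*v^3 - 3*v^2 - 9*v - 6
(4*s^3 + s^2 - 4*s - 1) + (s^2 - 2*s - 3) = 4*s^3 + 2*s^2 - 6*s - 4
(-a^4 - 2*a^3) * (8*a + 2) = -8*a^5 - 18*a^4 - 4*a^3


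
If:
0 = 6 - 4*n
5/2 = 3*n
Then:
No Solution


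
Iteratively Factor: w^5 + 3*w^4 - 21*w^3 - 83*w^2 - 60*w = (w + 1)*(w^4 + 2*w^3 - 23*w^2 - 60*w) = w*(w + 1)*(w^3 + 2*w^2 - 23*w - 60) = w*(w + 1)*(w + 3)*(w^2 - w - 20) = w*(w + 1)*(w + 3)*(w + 4)*(w - 5)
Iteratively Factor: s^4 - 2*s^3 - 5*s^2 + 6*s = (s - 3)*(s^3 + s^2 - 2*s) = (s - 3)*(s + 2)*(s^2 - s) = (s - 3)*(s - 1)*(s + 2)*(s)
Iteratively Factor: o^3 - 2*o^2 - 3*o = (o + 1)*(o^2 - 3*o) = o*(o + 1)*(o - 3)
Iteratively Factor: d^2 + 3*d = (d)*(d + 3)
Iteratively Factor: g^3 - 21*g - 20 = (g + 1)*(g^2 - g - 20) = (g - 5)*(g + 1)*(g + 4)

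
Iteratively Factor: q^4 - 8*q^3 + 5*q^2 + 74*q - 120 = (q + 3)*(q^3 - 11*q^2 + 38*q - 40) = (q - 5)*(q + 3)*(q^2 - 6*q + 8) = (q - 5)*(q - 2)*(q + 3)*(q - 4)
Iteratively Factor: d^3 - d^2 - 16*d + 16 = (d - 4)*(d^2 + 3*d - 4) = (d - 4)*(d + 4)*(d - 1)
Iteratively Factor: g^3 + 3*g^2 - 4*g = (g)*(g^2 + 3*g - 4) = g*(g + 4)*(g - 1)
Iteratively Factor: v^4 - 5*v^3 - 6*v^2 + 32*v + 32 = (v - 4)*(v^3 - v^2 - 10*v - 8) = (v - 4)*(v + 2)*(v^2 - 3*v - 4) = (v - 4)^2*(v + 2)*(v + 1)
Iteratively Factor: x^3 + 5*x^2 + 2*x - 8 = (x - 1)*(x^2 + 6*x + 8) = (x - 1)*(x + 2)*(x + 4)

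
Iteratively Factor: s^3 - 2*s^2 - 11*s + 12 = (s - 1)*(s^2 - s - 12) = (s - 1)*(s + 3)*(s - 4)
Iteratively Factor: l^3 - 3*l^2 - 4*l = (l - 4)*(l^2 + l) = (l - 4)*(l + 1)*(l)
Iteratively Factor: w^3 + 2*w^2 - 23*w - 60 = (w + 3)*(w^2 - w - 20) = (w + 3)*(w + 4)*(w - 5)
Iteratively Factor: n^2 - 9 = (n - 3)*(n + 3)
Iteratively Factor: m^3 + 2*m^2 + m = (m)*(m^2 + 2*m + 1) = m*(m + 1)*(m + 1)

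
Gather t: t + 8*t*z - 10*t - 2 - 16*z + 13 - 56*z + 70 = t*(8*z - 9) - 72*z + 81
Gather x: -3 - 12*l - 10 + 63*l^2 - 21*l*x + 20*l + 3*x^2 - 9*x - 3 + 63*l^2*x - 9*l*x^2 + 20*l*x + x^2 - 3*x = 63*l^2 + 8*l + x^2*(4 - 9*l) + x*(63*l^2 - l - 12) - 16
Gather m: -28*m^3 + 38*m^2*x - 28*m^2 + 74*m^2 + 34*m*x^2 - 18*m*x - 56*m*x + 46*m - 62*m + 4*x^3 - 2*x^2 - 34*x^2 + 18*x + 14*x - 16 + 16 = -28*m^3 + m^2*(38*x + 46) + m*(34*x^2 - 74*x - 16) + 4*x^3 - 36*x^2 + 32*x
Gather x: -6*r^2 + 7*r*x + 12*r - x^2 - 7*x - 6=-6*r^2 + 12*r - x^2 + x*(7*r - 7) - 6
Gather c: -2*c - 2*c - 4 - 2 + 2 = -4*c - 4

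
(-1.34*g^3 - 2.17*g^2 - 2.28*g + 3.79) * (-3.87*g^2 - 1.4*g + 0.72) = 5.1858*g^5 + 10.2739*g^4 + 10.8968*g^3 - 13.0377*g^2 - 6.9476*g + 2.7288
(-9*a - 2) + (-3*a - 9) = -12*a - 11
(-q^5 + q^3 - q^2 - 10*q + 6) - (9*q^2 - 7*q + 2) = -q^5 + q^3 - 10*q^2 - 3*q + 4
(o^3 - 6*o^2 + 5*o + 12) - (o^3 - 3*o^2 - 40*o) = -3*o^2 + 45*o + 12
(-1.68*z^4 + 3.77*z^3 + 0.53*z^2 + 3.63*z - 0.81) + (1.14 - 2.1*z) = -1.68*z^4 + 3.77*z^3 + 0.53*z^2 + 1.53*z + 0.33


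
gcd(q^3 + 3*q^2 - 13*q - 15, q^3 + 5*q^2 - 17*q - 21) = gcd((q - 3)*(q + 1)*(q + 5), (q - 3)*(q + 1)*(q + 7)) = q^2 - 2*q - 3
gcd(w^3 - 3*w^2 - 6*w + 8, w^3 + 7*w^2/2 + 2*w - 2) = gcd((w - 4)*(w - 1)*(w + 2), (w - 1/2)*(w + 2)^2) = w + 2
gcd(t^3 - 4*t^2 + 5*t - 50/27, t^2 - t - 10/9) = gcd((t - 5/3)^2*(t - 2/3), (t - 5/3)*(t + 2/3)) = t - 5/3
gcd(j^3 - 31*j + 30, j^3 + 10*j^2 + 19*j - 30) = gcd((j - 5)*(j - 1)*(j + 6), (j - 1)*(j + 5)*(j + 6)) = j^2 + 5*j - 6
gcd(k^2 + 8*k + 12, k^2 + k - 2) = k + 2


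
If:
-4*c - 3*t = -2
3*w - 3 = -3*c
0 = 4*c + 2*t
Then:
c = -1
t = 2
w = 2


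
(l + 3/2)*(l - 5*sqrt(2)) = l^2 - 5*sqrt(2)*l + 3*l/2 - 15*sqrt(2)/2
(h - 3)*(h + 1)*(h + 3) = h^3 + h^2 - 9*h - 9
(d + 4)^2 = d^2 + 8*d + 16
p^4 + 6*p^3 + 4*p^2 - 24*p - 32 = (p - 2)*(p + 2)^2*(p + 4)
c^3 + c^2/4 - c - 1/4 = (c - 1)*(c + 1/4)*(c + 1)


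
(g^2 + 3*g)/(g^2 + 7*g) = (g + 3)/(g + 7)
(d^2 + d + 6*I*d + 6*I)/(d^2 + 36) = (d + 1)/(d - 6*I)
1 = 1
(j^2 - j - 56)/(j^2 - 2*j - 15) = (-j^2 + j + 56)/(-j^2 + 2*j + 15)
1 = 1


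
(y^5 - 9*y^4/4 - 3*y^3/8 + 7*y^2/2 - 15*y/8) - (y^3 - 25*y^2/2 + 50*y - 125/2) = y^5 - 9*y^4/4 - 11*y^3/8 + 16*y^2 - 415*y/8 + 125/2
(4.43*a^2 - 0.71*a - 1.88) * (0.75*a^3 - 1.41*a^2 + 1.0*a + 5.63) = 3.3225*a^5 - 6.7788*a^4 + 4.0211*a^3 + 26.8817*a^2 - 5.8773*a - 10.5844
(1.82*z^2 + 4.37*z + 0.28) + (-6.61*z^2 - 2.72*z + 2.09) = -4.79*z^2 + 1.65*z + 2.37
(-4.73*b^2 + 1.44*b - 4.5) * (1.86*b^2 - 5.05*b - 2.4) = -8.7978*b^4 + 26.5649*b^3 - 4.29*b^2 + 19.269*b + 10.8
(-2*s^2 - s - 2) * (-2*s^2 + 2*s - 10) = 4*s^4 - 2*s^3 + 22*s^2 + 6*s + 20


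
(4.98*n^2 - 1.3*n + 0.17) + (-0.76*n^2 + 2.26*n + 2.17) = 4.22*n^2 + 0.96*n + 2.34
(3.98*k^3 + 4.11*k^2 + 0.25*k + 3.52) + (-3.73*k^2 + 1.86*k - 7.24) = 3.98*k^3 + 0.38*k^2 + 2.11*k - 3.72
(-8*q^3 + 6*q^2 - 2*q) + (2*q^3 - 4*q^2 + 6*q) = -6*q^3 + 2*q^2 + 4*q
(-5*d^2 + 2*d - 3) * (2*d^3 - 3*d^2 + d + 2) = -10*d^5 + 19*d^4 - 17*d^3 + d^2 + d - 6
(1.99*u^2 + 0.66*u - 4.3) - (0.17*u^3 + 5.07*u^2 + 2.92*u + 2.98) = -0.17*u^3 - 3.08*u^2 - 2.26*u - 7.28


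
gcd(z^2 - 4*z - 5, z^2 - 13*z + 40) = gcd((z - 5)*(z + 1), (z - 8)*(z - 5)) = z - 5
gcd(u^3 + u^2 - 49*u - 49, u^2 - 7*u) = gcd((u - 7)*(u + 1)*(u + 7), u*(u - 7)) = u - 7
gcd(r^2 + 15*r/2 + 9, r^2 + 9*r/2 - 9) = r + 6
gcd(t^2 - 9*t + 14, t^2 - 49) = t - 7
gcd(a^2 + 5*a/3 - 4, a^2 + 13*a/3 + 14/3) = 1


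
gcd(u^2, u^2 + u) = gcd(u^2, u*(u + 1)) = u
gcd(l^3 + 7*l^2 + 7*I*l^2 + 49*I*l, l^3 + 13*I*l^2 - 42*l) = l^2 + 7*I*l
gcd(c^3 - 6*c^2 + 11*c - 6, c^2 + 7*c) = 1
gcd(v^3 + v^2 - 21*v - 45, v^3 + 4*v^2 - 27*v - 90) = v^2 - 2*v - 15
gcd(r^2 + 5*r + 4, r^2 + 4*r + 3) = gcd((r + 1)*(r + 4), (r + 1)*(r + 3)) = r + 1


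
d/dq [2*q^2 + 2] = 4*q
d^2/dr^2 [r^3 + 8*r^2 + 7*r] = 6*r + 16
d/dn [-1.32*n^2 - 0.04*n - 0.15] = -2.64*n - 0.04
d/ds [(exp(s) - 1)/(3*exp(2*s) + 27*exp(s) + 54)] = ((1 - exp(s))*(2*exp(s) + 9) + exp(2*s) + 9*exp(s) + 18)*exp(s)/(3*(exp(2*s) + 9*exp(s) + 18)^2)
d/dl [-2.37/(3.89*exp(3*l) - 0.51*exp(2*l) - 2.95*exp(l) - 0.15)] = (27.6579*exp(2*l) - 2.4174*exp(l) - 6.9915)*exp(l)/(-3.89*exp(3*l) + 0.51*exp(2*l) + 2.95*exp(l) + 0.15)^2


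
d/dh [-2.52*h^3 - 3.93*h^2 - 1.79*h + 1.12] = -7.56*h^2 - 7.86*h - 1.79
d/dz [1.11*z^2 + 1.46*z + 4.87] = 2.22*z + 1.46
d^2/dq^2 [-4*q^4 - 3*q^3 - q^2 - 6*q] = -48*q^2 - 18*q - 2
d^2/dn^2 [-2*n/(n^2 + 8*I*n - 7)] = 4*(-4*n*(n + 4*I)^2 + (3*n + 8*I)*(n^2 + 8*I*n - 7))/(n^2 + 8*I*n - 7)^3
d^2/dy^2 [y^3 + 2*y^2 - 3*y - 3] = 6*y + 4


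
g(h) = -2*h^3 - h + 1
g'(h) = -6*h^2 - 1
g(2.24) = -23.72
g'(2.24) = -31.11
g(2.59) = -36.34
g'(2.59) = -41.25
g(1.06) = -2.44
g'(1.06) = -7.74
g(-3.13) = 65.46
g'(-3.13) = -59.78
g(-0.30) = 1.35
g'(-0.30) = -1.54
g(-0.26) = 1.30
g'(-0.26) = -1.41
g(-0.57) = 1.94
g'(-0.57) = -2.95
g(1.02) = -2.14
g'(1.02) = -7.24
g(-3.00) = 58.00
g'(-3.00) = -55.00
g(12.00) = -3467.00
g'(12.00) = -865.00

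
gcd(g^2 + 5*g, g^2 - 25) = g + 5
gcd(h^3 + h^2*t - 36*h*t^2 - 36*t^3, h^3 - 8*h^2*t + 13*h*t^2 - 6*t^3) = -h + 6*t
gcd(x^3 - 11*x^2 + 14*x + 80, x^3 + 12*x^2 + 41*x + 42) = x + 2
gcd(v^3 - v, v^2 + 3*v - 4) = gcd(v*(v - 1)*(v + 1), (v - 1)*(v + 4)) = v - 1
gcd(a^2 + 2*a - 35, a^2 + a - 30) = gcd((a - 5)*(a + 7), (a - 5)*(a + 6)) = a - 5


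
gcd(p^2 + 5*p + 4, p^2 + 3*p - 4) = p + 4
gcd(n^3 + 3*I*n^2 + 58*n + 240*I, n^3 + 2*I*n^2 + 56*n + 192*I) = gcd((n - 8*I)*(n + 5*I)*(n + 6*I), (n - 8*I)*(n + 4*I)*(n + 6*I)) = n^2 - 2*I*n + 48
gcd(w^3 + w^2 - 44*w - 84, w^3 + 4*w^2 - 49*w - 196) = w - 7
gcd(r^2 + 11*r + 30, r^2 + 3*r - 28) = 1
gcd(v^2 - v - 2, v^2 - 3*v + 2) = v - 2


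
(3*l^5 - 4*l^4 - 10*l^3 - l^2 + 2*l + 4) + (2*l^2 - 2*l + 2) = 3*l^5 - 4*l^4 - 10*l^3 + l^2 + 6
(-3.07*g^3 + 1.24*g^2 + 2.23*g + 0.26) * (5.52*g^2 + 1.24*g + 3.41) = -16.9464*g^5 + 3.038*g^4 + 3.3785*g^3 + 8.4288*g^2 + 7.9267*g + 0.8866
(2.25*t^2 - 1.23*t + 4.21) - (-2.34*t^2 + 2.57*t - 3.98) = 4.59*t^2 - 3.8*t + 8.19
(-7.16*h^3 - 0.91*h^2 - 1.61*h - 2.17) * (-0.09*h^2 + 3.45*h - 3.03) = 0.6444*h^5 - 24.6201*h^4 + 18.7002*h^3 - 2.6019*h^2 - 2.6082*h + 6.5751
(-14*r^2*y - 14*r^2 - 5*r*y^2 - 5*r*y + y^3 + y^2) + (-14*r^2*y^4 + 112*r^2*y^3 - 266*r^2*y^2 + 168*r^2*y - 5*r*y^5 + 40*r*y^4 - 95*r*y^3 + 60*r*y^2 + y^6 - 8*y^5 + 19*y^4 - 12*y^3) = -14*r^2*y^4 + 112*r^2*y^3 - 266*r^2*y^2 + 154*r^2*y - 14*r^2 - 5*r*y^5 + 40*r*y^4 - 95*r*y^3 + 55*r*y^2 - 5*r*y + y^6 - 8*y^5 + 19*y^4 - 11*y^3 + y^2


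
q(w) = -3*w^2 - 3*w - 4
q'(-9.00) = 51.00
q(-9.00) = -220.00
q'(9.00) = -57.00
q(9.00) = -274.00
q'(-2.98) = 14.88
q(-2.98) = -21.70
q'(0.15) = -3.90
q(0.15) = -4.52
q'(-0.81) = 1.86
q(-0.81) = -3.54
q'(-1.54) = 6.24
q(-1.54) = -6.49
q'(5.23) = -34.38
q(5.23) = -101.75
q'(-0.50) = 0.00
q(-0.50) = -3.25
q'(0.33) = -4.98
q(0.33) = -5.32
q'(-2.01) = 9.06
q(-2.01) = -10.09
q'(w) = -6*w - 3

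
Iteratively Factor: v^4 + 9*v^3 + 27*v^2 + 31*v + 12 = (v + 1)*(v^3 + 8*v^2 + 19*v + 12) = (v + 1)*(v + 3)*(v^2 + 5*v + 4) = (v + 1)*(v + 3)*(v + 4)*(v + 1)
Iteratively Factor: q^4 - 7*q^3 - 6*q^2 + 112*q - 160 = (q - 4)*(q^3 - 3*q^2 - 18*q + 40) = (q - 4)*(q - 2)*(q^2 - q - 20) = (q - 4)*(q - 2)*(q + 4)*(q - 5)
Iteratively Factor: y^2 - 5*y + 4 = (y - 1)*(y - 4)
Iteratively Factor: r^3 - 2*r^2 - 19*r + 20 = (r - 5)*(r^2 + 3*r - 4) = (r - 5)*(r - 1)*(r + 4)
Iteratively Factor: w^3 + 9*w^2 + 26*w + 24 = (w + 4)*(w^2 + 5*w + 6) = (w + 3)*(w + 4)*(w + 2)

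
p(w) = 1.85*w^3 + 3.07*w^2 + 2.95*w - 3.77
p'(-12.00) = 728.47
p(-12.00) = -2793.89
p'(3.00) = 71.32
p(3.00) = 82.66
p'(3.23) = 80.68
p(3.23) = 100.13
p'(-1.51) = 6.33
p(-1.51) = -7.59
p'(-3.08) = 36.69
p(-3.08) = -37.79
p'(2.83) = 64.78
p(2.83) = 71.10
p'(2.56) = 55.04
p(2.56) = 54.94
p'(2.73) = 61.08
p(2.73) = 64.80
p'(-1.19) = 3.50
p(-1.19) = -6.05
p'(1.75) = 30.69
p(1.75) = 20.71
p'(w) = 5.55*w^2 + 6.14*w + 2.95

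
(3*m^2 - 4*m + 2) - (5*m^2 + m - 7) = -2*m^2 - 5*m + 9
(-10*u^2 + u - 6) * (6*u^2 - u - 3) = -60*u^4 + 16*u^3 - 7*u^2 + 3*u + 18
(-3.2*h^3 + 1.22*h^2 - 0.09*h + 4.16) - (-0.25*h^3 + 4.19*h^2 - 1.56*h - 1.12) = -2.95*h^3 - 2.97*h^2 + 1.47*h + 5.28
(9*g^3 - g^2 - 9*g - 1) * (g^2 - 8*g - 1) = 9*g^5 - 73*g^4 - 10*g^3 + 72*g^2 + 17*g + 1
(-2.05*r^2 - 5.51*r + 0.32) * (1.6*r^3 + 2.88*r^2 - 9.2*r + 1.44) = -3.28*r^5 - 14.72*r^4 + 3.5032*r^3 + 48.6616*r^2 - 10.8784*r + 0.4608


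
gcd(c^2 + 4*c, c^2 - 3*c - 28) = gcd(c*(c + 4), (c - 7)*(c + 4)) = c + 4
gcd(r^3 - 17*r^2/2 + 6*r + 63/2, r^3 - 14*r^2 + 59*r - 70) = r - 7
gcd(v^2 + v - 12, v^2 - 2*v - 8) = 1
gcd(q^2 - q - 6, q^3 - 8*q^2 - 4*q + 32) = q + 2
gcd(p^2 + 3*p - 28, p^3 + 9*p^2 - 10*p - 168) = p^2 + 3*p - 28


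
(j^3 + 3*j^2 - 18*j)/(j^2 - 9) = j*(j + 6)/(j + 3)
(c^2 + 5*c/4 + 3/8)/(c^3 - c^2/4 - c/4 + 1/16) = 2*(4*c + 3)/(8*c^2 - 6*c + 1)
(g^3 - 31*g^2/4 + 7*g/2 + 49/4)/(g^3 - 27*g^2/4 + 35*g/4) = (g^2 - 6*g - 7)/(g*(g - 5))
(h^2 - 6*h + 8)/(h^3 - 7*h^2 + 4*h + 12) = (h - 4)/(h^2 - 5*h - 6)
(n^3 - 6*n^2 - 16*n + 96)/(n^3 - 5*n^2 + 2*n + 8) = (n^2 - 2*n - 24)/(n^2 - n - 2)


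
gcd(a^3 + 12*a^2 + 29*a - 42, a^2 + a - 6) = 1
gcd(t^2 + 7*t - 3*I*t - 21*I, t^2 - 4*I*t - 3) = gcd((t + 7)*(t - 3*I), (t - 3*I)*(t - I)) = t - 3*I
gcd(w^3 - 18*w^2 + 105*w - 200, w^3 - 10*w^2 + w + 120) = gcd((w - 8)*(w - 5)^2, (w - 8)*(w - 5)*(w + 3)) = w^2 - 13*w + 40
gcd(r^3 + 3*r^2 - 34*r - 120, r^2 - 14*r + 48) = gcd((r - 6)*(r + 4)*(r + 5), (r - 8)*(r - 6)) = r - 6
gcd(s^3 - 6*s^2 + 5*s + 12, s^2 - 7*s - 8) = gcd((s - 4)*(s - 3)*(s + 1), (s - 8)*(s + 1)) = s + 1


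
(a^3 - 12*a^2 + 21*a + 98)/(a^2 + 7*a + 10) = (a^2 - 14*a + 49)/(a + 5)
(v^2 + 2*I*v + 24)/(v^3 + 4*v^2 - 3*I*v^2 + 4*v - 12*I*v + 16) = (v + 6*I)/(v^2 + v*(4 + I) + 4*I)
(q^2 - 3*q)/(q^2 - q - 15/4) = 4*q*(3 - q)/(-4*q^2 + 4*q + 15)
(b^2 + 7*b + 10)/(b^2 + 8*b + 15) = (b + 2)/(b + 3)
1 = 1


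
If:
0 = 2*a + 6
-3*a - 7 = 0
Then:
No Solution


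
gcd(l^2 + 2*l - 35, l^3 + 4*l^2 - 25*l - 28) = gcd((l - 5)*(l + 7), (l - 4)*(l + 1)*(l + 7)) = l + 7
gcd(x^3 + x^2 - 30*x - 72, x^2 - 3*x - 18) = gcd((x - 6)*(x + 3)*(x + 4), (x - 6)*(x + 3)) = x^2 - 3*x - 18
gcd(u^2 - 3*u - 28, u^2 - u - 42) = u - 7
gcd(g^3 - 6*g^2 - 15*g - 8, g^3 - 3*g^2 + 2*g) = 1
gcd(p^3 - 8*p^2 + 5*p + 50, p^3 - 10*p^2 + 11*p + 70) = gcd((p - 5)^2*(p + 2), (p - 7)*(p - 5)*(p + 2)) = p^2 - 3*p - 10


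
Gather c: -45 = -45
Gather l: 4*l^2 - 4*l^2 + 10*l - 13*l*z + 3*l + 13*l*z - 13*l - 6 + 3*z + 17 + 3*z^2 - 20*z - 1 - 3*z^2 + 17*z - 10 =0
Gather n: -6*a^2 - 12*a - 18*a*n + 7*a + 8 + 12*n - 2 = -6*a^2 - 5*a + n*(12 - 18*a) + 6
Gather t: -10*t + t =-9*t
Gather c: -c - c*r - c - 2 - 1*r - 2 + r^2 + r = c*(-r - 2) + r^2 - 4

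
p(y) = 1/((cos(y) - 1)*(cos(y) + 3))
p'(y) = sin(y)/((cos(y) - 1)*(cos(y) + 3)^2) + sin(y)/((cos(y) - 1)^2*(cos(y) + 3))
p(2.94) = -0.25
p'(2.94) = 0.00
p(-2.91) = -0.25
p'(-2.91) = -0.00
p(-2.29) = -0.26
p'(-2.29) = -0.03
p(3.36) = -0.25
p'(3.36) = -0.00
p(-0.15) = -22.33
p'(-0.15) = -296.29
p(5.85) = -2.77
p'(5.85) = -12.29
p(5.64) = -1.32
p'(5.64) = -3.75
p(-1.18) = -0.48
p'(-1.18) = -0.58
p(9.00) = -0.25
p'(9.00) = 0.00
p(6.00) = -6.34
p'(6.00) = -44.03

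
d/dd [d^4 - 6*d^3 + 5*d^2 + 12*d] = 4*d^3 - 18*d^2 + 10*d + 12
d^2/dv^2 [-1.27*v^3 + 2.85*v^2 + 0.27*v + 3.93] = 5.7 - 7.62*v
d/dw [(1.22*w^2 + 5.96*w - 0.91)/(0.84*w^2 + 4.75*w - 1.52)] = (0.788599999999999*w^2 - 2.18*w - 4.7367)/(0.7056*w^4 + 7.98*w^3 + 20.0089*w^2 - 14.44*w + 2.3104)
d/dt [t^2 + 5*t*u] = 2*t + 5*u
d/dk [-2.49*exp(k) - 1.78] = -2.49*exp(k)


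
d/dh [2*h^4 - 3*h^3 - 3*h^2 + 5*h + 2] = 8*h^3 - 9*h^2 - 6*h + 5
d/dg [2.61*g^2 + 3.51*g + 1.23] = 5.22*g + 3.51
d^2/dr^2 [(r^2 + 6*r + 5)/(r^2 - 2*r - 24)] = 2*(8*r^3 + 87*r^2 + 402*r + 428)/(r^6 - 6*r^5 - 60*r^4 + 280*r^3 + 1440*r^2 - 3456*r - 13824)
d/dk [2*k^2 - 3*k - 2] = 4*k - 3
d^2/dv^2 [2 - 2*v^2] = -4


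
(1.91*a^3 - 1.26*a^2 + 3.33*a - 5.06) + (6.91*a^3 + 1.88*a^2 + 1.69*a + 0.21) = 8.82*a^3 + 0.62*a^2 + 5.02*a - 4.85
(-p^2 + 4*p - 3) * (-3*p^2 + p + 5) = 3*p^4 - 13*p^3 + 8*p^2 + 17*p - 15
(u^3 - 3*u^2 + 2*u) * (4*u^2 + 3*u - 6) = 4*u^5 - 9*u^4 - 7*u^3 + 24*u^2 - 12*u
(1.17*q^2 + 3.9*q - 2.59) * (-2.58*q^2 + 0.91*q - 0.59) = -3.0186*q^4 - 8.9973*q^3 + 9.5409*q^2 - 4.6579*q + 1.5281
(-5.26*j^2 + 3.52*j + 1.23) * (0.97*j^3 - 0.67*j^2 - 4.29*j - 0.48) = -5.1022*j^5 + 6.9386*j^4 + 21.4001*j^3 - 13.4001*j^2 - 6.9663*j - 0.5904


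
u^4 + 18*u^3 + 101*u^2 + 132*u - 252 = (u - 1)*(u + 6)^2*(u + 7)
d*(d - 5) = d^2 - 5*d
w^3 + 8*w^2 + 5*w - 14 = (w - 1)*(w + 2)*(w + 7)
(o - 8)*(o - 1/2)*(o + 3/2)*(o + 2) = o^4 - 5*o^3 - 91*o^2/4 - 23*o/2 + 12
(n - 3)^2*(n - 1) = n^3 - 7*n^2 + 15*n - 9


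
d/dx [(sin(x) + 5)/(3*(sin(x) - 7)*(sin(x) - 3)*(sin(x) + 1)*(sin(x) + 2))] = (-3*sin(x)^4 - 6*sin(x)^3 + 112*sin(x)^2 + 70*sin(x) - 173)*cos(x)/(3*(sin(x) - 7)^2*(sin(x) - 3)^2*(sin(x) + 1)^2*(sin(x) + 2)^2)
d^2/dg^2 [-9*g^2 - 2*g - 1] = -18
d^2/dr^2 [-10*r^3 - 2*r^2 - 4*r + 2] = -60*r - 4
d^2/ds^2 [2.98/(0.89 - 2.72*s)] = -44.094464/(2.72*s - 0.89)^3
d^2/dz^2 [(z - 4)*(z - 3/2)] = 2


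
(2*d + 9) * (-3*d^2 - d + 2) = -6*d^3 - 29*d^2 - 5*d + 18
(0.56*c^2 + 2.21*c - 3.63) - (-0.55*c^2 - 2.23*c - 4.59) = 1.11*c^2 + 4.44*c + 0.96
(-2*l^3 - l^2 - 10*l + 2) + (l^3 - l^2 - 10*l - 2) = -l^3 - 2*l^2 - 20*l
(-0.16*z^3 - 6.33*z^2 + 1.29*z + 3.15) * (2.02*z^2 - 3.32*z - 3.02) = -0.3232*z^5 - 12.2554*z^4 + 24.1046*z^3 + 21.1968*z^2 - 14.3538*z - 9.513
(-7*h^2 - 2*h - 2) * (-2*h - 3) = 14*h^3 + 25*h^2 + 10*h + 6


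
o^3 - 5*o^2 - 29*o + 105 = (o - 7)*(o - 3)*(o + 5)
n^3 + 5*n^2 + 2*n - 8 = (n - 1)*(n + 2)*(n + 4)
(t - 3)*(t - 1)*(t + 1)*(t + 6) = t^4 + 3*t^3 - 19*t^2 - 3*t + 18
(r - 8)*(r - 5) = r^2 - 13*r + 40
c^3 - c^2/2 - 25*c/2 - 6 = (c - 4)*(c + 1/2)*(c + 3)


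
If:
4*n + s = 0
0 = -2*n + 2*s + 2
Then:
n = 1/5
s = -4/5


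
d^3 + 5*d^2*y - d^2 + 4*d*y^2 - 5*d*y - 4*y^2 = (d - 1)*(d + y)*(d + 4*y)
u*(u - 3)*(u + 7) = u^3 + 4*u^2 - 21*u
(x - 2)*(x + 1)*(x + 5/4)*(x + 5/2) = x^4 + 11*x^3/4 - 21*x^2/8 - 85*x/8 - 25/4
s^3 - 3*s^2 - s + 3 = (s - 3)*(s - 1)*(s + 1)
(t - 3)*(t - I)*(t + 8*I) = t^3 - 3*t^2 + 7*I*t^2 + 8*t - 21*I*t - 24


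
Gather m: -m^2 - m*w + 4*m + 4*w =-m^2 + m*(4 - w) + 4*w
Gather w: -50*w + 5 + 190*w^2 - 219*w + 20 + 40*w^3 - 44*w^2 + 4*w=40*w^3 + 146*w^2 - 265*w + 25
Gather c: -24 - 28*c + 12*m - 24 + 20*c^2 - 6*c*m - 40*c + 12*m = 20*c^2 + c*(-6*m - 68) + 24*m - 48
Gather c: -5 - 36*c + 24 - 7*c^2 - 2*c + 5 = -7*c^2 - 38*c + 24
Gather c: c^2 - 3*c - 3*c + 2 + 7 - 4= c^2 - 6*c + 5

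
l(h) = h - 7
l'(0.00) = 1.00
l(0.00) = -7.00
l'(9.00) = 1.00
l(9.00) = 2.00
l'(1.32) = 1.00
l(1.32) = -5.68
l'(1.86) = 1.00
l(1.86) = -5.14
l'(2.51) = 1.00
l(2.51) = -4.49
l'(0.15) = 1.00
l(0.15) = -6.85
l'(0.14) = 1.00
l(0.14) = -6.86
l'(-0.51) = 1.00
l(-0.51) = -7.51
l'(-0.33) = 1.00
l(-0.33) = -7.33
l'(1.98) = 1.00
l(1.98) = -5.02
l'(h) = 1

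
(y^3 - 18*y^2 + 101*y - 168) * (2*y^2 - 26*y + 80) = 2*y^5 - 62*y^4 + 750*y^3 - 4402*y^2 + 12448*y - 13440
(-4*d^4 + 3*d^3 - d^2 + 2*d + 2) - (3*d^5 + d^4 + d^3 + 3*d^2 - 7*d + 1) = -3*d^5 - 5*d^4 + 2*d^3 - 4*d^2 + 9*d + 1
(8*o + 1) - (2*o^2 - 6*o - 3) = -2*o^2 + 14*o + 4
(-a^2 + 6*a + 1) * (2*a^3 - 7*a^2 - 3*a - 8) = -2*a^5 + 19*a^4 - 37*a^3 - 17*a^2 - 51*a - 8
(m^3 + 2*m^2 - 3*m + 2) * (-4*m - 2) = -4*m^4 - 10*m^3 + 8*m^2 - 2*m - 4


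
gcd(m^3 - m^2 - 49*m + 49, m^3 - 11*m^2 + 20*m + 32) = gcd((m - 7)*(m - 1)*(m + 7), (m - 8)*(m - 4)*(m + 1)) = 1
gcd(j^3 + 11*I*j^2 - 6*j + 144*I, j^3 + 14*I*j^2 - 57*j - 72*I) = j + 8*I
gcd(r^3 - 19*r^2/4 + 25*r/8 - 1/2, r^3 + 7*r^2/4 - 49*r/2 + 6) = r^2 - 17*r/4 + 1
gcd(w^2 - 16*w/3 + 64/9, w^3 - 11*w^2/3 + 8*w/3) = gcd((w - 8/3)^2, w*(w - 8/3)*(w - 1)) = w - 8/3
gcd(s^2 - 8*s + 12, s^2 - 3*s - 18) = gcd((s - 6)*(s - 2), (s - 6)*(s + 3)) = s - 6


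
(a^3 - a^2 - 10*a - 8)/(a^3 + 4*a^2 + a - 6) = (a^2 - 3*a - 4)/(a^2 + 2*a - 3)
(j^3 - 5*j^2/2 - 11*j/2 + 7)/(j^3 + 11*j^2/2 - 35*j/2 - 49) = (j - 1)/(j + 7)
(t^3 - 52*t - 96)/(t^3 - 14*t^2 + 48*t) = (t^2 + 8*t + 12)/(t*(t - 6))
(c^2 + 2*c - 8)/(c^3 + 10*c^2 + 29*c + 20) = (c - 2)/(c^2 + 6*c + 5)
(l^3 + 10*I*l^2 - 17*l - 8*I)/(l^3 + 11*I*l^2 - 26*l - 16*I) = (l + I)/(l + 2*I)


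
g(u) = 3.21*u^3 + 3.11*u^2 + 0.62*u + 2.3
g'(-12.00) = 1312.70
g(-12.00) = -5104.18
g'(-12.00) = 1312.70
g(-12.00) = -5104.18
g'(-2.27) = 36.12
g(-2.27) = -20.63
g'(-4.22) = 145.87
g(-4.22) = -186.17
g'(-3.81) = 116.71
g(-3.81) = -132.45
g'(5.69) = 347.79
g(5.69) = 697.86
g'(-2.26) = 35.75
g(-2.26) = -20.27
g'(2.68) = 86.46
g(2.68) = 88.09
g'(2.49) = 75.81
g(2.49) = 72.68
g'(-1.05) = 4.71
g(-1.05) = 1.36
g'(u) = 9.63*u^2 + 6.22*u + 0.62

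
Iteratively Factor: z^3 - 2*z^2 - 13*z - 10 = (z + 1)*(z^2 - 3*z - 10) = (z - 5)*(z + 1)*(z + 2)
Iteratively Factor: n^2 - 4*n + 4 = (n - 2)*(n - 2)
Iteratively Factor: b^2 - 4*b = (b)*(b - 4)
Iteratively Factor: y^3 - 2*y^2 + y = (y - 1)*(y^2 - y) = (y - 1)^2*(y)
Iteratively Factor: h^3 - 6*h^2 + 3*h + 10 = (h - 2)*(h^2 - 4*h - 5) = (h - 5)*(h - 2)*(h + 1)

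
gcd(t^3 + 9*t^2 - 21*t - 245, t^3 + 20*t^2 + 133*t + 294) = t^2 + 14*t + 49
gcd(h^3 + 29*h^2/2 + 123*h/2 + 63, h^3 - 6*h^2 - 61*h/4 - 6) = h + 3/2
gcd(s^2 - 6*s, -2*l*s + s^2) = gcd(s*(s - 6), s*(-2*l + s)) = s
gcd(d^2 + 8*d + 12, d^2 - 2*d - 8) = d + 2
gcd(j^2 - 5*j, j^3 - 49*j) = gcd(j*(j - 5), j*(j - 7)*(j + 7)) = j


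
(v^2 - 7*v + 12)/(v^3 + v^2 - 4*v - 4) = (v^2 - 7*v + 12)/(v^3 + v^2 - 4*v - 4)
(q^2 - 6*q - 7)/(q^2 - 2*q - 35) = (q + 1)/(q + 5)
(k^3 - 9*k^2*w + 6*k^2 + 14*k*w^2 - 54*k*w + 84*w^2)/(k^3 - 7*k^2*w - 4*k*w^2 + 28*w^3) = (k + 6)/(k + 2*w)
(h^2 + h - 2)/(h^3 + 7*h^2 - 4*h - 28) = (h - 1)/(h^2 + 5*h - 14)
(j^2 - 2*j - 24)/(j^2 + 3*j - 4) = (j - 6)/(j - 1)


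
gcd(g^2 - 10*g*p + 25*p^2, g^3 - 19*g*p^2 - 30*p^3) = -g + 5*p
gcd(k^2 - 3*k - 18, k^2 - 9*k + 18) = k - 6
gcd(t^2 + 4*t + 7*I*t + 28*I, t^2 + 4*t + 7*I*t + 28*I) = t^2 + t*(4 + 7*I) + 28*I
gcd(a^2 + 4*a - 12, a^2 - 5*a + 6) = a - 2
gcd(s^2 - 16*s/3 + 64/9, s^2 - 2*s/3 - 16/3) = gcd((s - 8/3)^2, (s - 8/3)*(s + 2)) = s - 8/3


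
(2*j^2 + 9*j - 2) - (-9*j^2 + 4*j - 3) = 11*j^2 + 5*j + 1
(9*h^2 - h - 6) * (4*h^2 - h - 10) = 36*h^4 - 13*h^3 - 113*h^2 + 16*h + 60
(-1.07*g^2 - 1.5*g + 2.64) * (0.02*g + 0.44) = -0.0214*g^3 - 0.5008*g^2 - 0.6072*g + 1.1616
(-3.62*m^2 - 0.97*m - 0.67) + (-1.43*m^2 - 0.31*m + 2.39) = -5.05*m^2 - 1.28*m + 1.72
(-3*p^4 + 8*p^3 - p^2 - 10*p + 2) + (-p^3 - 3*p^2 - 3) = -3*p^4 + 7*p^3 - 4*p^2 - 10*p - 1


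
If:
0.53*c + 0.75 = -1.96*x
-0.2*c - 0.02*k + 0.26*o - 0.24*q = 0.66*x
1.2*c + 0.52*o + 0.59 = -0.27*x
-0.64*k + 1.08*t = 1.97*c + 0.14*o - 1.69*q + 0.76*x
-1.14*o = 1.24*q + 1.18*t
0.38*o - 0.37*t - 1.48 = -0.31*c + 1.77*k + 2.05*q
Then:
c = 1.38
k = 0.96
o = -3.92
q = -3.40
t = 7.36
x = -0.75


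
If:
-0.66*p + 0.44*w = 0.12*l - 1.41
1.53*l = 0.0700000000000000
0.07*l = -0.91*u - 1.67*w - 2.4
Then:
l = 0.05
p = 0.666666666666667*w + 2.12804515745692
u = -1.83516483516484*w - 2.64088199382317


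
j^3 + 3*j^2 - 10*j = j*(j - 2)*(j + 5)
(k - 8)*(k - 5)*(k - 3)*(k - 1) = k^4 - 17*k^3 + 95*k^2 - 199*k + 120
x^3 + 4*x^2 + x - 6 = (x - 1)*(x + 2)*(x + 3)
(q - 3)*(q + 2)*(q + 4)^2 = q^4 + 7*q^3 + 2*q^2 - 64*q - 96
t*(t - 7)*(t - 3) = t^3 - 10*t^2 + 21*t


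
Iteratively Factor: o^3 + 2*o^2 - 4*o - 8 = (o + 2)*(o^2 - 4) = (o + 2)^2*(o - 2)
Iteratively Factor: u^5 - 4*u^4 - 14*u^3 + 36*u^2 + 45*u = (u + 1)*(u^4 - 5*u^3 - 9*u^2 + 45*u) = (u + 1)*(u + 3)*(u^3 - 8*u^2 + 15*u) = (u - 5)*(u + 1)*(u + 3)*(u^2 - 3*u) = u*(u - 5)*(u + 1)*(u + 3)*(u - 3)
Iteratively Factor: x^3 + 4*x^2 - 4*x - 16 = (x - 2)*(x^2 + 6*x + 8) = (x - 2)*(x + 2)*(x + 4)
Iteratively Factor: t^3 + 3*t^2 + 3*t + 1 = (t + 1)*(t^2 + 2*t + 1) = (t + 1)^2*(t + 1)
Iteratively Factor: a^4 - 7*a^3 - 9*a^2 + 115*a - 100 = (a - 5)*(a^3 - 2*a^2 - 19*a + 20) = (a - 5)^2*(a^2 + 3*a - 4) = (a - 5)^2*(a - 1)*(a + 4)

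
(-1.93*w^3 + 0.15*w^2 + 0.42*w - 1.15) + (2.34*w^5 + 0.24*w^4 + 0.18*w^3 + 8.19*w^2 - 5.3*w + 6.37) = 2.34*w^5 + 0.24*w^4 - 1.75*w^3 + 8.34*w^2 - 4.88*w + 5.22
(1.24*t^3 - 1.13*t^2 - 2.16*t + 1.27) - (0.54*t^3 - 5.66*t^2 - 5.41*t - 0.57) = 0.7*t^3 + 4.53*t^2 + 3.25*t + 1.84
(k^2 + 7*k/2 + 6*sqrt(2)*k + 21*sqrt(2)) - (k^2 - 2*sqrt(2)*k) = 7*k/2 + 8*sqrt(2)*k + 21*sqrt(2)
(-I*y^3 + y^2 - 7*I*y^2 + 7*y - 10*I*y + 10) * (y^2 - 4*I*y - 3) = -I*y^5 - 3*y^4 - 7*I*y^4 - 21*y^3 - 11*I*y^3 - 33*y^2 - 7*I*y^2 - 21*y - 10*I*y - 30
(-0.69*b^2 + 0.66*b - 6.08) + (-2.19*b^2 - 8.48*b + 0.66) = -2.88*b^2 - 7.82*b - 5.42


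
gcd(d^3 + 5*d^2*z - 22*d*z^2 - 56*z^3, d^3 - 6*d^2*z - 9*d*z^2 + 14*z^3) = d + 2*z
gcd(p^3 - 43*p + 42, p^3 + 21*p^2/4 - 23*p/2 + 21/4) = p^2 + 6*p - 7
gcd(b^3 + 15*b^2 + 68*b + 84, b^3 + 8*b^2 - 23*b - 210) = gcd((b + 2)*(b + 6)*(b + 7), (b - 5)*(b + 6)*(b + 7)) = b^2 + 13*b + 42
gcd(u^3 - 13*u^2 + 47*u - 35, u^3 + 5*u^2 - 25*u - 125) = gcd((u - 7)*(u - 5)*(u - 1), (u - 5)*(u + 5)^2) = u - 5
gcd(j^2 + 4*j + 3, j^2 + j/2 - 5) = 1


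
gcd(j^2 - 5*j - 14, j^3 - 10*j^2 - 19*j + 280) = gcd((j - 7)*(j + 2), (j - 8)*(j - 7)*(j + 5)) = j - 7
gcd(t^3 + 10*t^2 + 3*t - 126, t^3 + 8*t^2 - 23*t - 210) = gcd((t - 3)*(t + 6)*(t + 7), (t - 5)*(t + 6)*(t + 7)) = t^2 + 13*t + 42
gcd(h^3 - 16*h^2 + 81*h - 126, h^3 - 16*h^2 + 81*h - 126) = h^3 - 16*h^2 + 81*h - 126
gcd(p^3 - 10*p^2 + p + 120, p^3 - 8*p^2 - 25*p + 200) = p^2 - 13*p + 40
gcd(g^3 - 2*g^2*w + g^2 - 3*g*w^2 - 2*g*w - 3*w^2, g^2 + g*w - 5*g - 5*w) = g + w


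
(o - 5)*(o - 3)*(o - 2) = o^3 - 10*o^2 + 31*o - 30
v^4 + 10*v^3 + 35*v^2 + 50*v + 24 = (v + 1)*(v + 2)*(v + 3)*(v + 4)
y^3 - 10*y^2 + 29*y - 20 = (y - 5)*(y - 4)*(y - 1)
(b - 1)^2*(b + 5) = b^3 + 3*b^2 - 9*b + 5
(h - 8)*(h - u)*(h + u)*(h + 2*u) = h^4 + 2*h^3*u - 8*h^3 - h^2*u^2 - 16*h^2*u - 2*h*u^3 + 8*h*u^2 + 16*u^3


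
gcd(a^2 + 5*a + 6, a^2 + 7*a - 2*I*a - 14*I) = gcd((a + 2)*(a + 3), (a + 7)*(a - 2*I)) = 1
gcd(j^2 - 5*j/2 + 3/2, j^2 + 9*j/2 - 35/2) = 1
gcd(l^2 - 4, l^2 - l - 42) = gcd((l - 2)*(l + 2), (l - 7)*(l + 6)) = 1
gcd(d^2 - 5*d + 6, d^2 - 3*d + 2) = d - 2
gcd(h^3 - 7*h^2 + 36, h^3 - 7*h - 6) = h^2 - h - 6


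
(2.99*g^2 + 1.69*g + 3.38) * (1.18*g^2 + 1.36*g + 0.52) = 3.5282*g^4 + 6.0606*g^3 + 7.8416*g^2 + 5.4756*g + 1.7576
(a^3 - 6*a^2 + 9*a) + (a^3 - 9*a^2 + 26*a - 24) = 2*a^3 - 15*a^2 + 35*a - 24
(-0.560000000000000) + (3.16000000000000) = 2.60000000000000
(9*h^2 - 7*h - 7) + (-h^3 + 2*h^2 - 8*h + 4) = -h^3 + 11*h^2 - 15*h - 3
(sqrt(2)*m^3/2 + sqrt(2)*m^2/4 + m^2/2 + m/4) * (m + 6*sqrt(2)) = sqrt(2)*m^4/2 + sqrt(2)*m^3/4 + 13*m^3/2 + 13*m^2/4 + 3*sqrt(2)*m^2 + 3*sqrt(2)*m/2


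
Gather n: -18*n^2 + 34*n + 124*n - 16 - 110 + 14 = -18*n^2 + 158*n - 112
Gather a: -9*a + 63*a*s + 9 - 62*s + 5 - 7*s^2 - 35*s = a*(63*s - 9) - 7*s^2 - 97*s + 14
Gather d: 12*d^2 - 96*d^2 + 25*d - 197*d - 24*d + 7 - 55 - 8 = -84*d^2 - 196*d - 56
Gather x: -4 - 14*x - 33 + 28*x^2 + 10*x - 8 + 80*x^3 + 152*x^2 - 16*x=80*x^3 + 180*x^2 - 20*x - 45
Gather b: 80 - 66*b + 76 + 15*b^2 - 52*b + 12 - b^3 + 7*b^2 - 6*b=-b^3 + 22*b^2 - 124*b + 168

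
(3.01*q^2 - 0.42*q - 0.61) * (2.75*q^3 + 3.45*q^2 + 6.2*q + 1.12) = 8.2775*q^5 + 9.2295*q^4 + 15.5355*q^3 - 1.3373*q^2 - 4.2524*q - 0.6832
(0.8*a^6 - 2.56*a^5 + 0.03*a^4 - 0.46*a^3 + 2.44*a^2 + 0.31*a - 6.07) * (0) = 0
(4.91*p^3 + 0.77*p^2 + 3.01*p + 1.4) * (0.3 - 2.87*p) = -14.0917*p^4 - 0.7369*p^3 - 8.4077*p^2 - 3.115*p + 0.42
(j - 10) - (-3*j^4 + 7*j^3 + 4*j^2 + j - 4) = 3*j^4 - 7*j^3 - 4*j^2 - 6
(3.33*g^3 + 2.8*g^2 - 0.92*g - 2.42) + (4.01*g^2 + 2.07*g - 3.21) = 3.33*g^3 + 6.81*g^2 + 1.15*g - 5.63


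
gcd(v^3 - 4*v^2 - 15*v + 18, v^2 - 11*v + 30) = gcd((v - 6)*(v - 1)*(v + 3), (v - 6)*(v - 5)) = v - 6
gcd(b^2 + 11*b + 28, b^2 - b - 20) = b + 4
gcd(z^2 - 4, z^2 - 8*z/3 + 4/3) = z - 2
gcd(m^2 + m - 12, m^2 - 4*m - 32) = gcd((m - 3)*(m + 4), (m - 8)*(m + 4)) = m + 4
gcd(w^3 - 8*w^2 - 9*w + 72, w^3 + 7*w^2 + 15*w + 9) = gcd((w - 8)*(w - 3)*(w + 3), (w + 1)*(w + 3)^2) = w + 3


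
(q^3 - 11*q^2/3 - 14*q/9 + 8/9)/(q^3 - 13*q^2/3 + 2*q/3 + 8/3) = (q - 1/3)/(q - 1)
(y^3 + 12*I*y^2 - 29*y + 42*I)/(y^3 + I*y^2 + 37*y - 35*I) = (y + 6*I)/(y - 5*I)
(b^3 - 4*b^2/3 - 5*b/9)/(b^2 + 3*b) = (9*b^2 - 12*b - 5)/(9*(b + 3))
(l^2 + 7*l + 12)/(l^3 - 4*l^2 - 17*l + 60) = (l + 3)/(l^2 - 8*l + 15)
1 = 1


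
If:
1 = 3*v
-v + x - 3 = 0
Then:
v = 1/3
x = 10/3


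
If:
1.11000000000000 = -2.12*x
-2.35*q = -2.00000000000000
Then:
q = 0.85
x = -0.52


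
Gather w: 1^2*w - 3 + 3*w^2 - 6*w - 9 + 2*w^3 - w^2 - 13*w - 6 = 2*w^3 + 2*w^2 - 18*w - 18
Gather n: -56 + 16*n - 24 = 16*n - 80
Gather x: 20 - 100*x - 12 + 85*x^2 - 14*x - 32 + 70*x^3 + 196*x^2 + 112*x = 70*x^3 + 281*x^2 - 2*x - 24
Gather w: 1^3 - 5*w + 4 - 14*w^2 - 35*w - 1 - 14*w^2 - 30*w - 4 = -28*w^2 - 70*w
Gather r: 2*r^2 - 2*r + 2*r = 2*r^2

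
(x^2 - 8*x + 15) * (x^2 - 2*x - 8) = x^4 - 10*x^3 + 23*x^2 + 34*x - 120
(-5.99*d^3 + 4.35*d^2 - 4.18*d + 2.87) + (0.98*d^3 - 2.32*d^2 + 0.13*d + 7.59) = -5.01*d^3 + 2.03*d^2 - 4.05*d + 10.46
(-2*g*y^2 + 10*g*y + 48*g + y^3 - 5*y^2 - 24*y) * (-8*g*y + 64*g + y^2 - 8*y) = 16*g^2*y^3 - 208*g^2*y^2 + 256*g^2*y + 3072*g^2 - 10*g*y^4 + 130*g*y^3 - 160*g*y^2 - 1920*g*y + y^5 - 13*y^4 + 16*y^3 + 192*y^2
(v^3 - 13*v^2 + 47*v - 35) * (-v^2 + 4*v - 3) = -v^5 + 17*v^4 - 102*v^3 + 262*v^2 - 281*v + 105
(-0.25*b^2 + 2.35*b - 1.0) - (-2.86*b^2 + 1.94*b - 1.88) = 2.61*b^2 + 0.41*b + 0.88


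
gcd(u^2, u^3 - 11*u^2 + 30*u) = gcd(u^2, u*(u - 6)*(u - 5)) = u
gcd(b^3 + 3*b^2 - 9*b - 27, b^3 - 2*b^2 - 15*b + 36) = b - 3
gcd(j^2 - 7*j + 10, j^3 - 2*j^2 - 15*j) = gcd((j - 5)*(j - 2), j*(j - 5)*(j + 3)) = j - 5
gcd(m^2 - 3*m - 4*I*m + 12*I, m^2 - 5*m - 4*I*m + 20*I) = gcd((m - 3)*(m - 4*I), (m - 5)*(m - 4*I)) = m - 4*I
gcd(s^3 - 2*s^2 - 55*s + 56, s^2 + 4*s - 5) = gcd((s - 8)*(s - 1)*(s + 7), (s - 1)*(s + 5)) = s - 1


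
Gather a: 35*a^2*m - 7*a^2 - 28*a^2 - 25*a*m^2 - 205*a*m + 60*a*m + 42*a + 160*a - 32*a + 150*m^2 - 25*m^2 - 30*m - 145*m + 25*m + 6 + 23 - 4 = a^2*(35*m - 35) + a*(-25*m^2 - 145*m + 170) + 125*m^2 - 150*m + 25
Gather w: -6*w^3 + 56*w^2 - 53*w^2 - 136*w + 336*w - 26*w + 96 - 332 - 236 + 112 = -6*w^3 + 3*w^2 + 174*w - 360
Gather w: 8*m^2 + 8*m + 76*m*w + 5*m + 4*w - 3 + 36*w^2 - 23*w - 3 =8*m^2 + 13*m + 36*w^2 + w*(76*m - 19) - 6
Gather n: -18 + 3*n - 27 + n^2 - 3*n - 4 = n^2 - 49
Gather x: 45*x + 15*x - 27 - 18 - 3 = 60*x - 48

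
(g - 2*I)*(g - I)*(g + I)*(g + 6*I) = g^4 + 4*I*g^3 + 13*g^2 + 4*I*g + 12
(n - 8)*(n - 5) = n^2 - 13*n + 40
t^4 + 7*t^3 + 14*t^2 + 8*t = t*(t + 1)*(t + 2)*(t + 4)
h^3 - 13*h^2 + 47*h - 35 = (h - 7)*(h - 5)*(h - 1)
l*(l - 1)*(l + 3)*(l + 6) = l^4 + 8*l^3 + 9*l^2 - 18*l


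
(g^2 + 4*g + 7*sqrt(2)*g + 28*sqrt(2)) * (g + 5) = g^3 + 9*g^2 + 7*sqrt(2)*g^2 + 20*g + 63*sqrt(2)*g + 140*sqrt(2)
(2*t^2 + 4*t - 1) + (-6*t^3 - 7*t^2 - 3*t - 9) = -6*t^3 - 5*t^2 + t - 10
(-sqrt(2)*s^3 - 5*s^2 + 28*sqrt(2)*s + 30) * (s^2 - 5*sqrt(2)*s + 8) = -sqrt(2)*s^5 + 5*s^4 + 45*sqrt(2)*s^3 - 290*s^2 + 74*sqrt(2)*s + 240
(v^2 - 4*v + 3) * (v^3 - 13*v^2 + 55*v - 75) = v^5 - 17*v^4 + 110*v^3 - 334*v^2 + 465*v - 225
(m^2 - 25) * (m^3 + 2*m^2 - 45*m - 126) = m^5 + 2*m^4 - 70*m^3 - 176*m^2 + 1125*m + 3150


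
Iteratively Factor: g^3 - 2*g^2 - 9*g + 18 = (g + 3)*(g^2 - 5*g + 6) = (g - 3)*(g + 3)*(g - 2)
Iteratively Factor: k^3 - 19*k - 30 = (k - 5)*(k^2 + 5*k + 6) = (k - 5)*(k + 3)*(k + 2)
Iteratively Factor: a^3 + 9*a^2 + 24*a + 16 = (a + 4)*(a^2 + 5*a + 4) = (a + 1)*(a + 4)*(a + 4)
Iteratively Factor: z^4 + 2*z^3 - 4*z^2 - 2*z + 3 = (z + 1)*(z^3 + z^2 - 5*z + 3) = (z - 1)*(z + 1)*(z^2 + 2*z - 3) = (z - 1)*(z + 1)*(z + 3)*(z - 1)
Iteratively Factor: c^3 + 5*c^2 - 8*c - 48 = (c + 4)*(c^2 + c - 12) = (c + 4)^2*(c - 3)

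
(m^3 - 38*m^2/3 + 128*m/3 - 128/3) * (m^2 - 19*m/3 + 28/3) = m^5 - 19*m^4 + 1190*m^3/9 - 3880*m^2/9 + 6016*m/9 - 3584/9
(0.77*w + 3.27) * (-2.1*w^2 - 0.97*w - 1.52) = -1.617*w^3 - 7.6139*w^2 - 4.3423*w - 4.9704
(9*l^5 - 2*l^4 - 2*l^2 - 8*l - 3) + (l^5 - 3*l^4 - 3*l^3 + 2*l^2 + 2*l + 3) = 10*l^5 - 5*l^4 - 3*l^3 - 6*l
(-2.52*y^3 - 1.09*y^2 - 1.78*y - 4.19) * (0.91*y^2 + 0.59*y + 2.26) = -2.2932*y^5 - 2.4787*y^4 - 7.9581*y^3 - 7.3265*y^2 - 6.4949*y - 9.4694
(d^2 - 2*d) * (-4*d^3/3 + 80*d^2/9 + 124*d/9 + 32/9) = -4*d^5/3 + 104*d^4/9 - 4*d^3 - 24*d^2 - 64*d/9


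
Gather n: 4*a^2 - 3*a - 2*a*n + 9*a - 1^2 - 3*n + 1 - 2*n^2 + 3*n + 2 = 4*a^2 - 2*a*n + 6*a - 2*n^2 + 2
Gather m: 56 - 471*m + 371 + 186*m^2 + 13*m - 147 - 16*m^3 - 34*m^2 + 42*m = -16*m^3 + 152*m^2 - 416*m + 280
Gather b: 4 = 4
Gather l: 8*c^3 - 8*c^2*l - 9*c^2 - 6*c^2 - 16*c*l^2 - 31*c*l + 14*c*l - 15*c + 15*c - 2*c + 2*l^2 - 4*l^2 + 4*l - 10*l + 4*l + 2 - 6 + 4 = 8*c^3 - 15*c^2 - 2*c + l^2*(-16*c - 2) + l*(-8*c^2 - 17*c - 2)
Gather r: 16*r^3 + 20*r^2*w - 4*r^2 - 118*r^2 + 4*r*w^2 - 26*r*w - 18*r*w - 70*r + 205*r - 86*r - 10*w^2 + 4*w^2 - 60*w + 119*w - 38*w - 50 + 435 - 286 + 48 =16*r^3 + r^2*(20*w - 122) + r*(4*w^2 - 44*w + 49) - 6*w^2 + 21*w + 147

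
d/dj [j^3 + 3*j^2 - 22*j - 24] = 3*j^2 + 6*j - 22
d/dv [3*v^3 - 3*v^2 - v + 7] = 9*v^2 - 6*v - 1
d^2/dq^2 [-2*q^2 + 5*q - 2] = -4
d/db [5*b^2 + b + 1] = 10*b + 1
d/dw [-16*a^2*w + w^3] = -16*a^2 + 3*w^2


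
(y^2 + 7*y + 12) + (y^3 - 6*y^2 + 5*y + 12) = y^3 - 5*y^2 + 12*y + 24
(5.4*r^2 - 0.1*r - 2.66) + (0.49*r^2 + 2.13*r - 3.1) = 5.89*r^2 + 2.03*r - 5.76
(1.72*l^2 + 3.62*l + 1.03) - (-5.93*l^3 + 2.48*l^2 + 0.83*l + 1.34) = 5.93*l^3 - 0.76*l^2 + 2.79*l - 0.31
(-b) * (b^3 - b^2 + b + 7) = -b^4 + b^3 - b^2 - 7*b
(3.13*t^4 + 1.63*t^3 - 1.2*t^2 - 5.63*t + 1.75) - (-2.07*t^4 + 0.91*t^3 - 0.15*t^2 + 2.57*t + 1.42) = 5.2*t^4 + 0.72*t^3 - 1.05*t^2 - 8.2*t + 0.33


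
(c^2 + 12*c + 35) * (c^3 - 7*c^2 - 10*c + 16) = c^5 + 5*c^4 - 59*c^3 - 349*c^2 - 158*c + 560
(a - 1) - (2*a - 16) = 15 - a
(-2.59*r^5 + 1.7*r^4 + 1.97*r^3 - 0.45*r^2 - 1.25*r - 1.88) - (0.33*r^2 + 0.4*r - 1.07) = -2.59*r^5 + 1.7*r^4 + 1.97*r^3 - 0.78*r^2 - 1.65*r - 0.81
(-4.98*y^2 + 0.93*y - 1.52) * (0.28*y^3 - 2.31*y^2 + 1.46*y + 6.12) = -1.3944*y^5 + 11.7642*y^4 - 9.8447*y^3 - 25.6086*y^2 + 3.4724*y - 9.3024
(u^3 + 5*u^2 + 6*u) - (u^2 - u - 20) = u^3 + 4*u^2 + 7*u + 20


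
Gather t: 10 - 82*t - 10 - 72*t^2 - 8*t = -72*t^2 - 90*t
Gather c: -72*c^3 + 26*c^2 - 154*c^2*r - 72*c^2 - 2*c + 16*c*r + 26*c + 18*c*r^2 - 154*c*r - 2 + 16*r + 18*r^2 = -72*c^3 + c^2*(-154*r - 46) + c*(18*r^2 - 138*r + 24) + 18*r^2 + 16*r - 2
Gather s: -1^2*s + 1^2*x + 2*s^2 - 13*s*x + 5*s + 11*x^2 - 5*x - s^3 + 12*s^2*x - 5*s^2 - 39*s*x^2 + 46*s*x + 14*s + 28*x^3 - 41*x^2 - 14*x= -s^3 + s^2*(12*x - 3) + s*(-39*x^2 + 33*x + 18) + 28*x^3 - 30*x^2 - 18*x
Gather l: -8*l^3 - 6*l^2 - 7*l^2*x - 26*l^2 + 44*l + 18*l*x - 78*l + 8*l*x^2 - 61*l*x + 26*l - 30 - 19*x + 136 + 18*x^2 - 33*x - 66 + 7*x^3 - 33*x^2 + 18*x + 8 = -8*l^3 + l^2*(-7*x - 32) + l*(8*x^2 - 43*x - 8) + 7*x^3 - 15*x^2 - 34*x + 48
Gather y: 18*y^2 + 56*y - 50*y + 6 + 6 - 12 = 18*y^2 + 6*y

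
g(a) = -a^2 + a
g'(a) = 1 - 2*a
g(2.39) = -3.32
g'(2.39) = -3.78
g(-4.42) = -23.96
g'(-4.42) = 9.84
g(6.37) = -34.21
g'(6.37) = -11.74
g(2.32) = -3.06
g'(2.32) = -3.64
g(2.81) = -5.09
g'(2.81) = -4.62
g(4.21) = -13.51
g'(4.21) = -7.42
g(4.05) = -12.35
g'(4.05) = -7.10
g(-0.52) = -0.79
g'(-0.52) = 2.04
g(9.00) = -72.00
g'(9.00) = -17.00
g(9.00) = -72.00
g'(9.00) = -17.00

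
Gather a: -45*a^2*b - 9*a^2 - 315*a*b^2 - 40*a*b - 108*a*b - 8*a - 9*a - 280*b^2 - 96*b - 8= a^2*(-45*b - 9) + a*(-315*b^2 - 148*b - 17) - 280*b^2 - 96*b - 8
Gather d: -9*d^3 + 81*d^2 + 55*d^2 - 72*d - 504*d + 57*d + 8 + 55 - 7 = -9*d^3 + 136*d^2 - 519*d + 56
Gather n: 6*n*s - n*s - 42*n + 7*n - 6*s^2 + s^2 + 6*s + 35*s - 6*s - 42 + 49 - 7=n*(5*s - 35) - 5*s^2 + 35*s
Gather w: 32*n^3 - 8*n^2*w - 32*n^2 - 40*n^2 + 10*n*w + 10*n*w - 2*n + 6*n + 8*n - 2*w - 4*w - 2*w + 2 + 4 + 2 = 32*n^3 - 72*n^2 + 12*n + w*(-8*n^2 + 20*n - 8) + 8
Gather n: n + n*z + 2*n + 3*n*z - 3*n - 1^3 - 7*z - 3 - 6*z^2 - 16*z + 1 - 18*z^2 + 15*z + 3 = 4*n*z - 24*z^2 - 8*z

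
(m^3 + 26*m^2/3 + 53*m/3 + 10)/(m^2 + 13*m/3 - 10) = (3*m^2 + 8*m + 5)/(3*m - 5)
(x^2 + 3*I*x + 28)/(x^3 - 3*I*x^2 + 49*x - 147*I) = (x - 4*I)/(x^2 - 10*I*x - 21)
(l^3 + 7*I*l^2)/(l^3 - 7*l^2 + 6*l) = l*(l + 7*I)/(l^2 - 7*l + 6)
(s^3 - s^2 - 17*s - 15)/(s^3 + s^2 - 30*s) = (s^2 + 4*s + 3)/(s*(s + 6))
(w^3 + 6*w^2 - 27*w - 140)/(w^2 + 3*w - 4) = (w^2 + 2*w - 35)/(w - 1)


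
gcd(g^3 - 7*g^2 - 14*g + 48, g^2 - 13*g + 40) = g - 8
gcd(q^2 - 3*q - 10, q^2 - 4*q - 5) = q - 5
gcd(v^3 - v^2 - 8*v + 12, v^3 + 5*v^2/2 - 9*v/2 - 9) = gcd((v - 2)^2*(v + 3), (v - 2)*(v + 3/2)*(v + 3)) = v^2 + v - 6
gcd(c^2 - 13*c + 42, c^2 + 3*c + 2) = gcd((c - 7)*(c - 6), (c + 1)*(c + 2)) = 1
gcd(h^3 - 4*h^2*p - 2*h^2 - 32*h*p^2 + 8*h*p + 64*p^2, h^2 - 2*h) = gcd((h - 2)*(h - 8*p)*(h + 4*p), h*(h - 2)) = h - 2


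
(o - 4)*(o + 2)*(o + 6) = o^3 + 4*o^2 - 20*o - 48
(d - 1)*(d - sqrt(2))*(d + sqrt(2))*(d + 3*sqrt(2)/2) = d^4 - d^3 + 3*sqrt(2)*d^3/2 - 3*sqrt(2)*d^2/2 - 2*d^2 - 3*sqrt(2)*d + 2*d + 3*sqrt(2)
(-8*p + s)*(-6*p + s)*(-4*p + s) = -192*p^3 + 104*p^2*s - 18*p*s^2 + s^3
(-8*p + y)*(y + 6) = -8*p*y - 48*p + y^2 + 6*y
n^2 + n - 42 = (n - 6)*(n + 7)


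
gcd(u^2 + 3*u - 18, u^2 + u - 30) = u + 6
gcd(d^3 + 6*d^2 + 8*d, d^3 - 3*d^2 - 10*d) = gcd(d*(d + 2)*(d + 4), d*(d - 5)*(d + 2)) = d^2 + 2*d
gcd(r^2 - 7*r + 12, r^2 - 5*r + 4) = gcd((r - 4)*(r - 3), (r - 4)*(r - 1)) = r - 4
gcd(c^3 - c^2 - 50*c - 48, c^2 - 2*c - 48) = c^2 - 2*c - 48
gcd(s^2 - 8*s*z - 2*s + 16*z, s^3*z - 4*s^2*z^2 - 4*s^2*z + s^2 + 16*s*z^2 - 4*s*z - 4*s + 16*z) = 1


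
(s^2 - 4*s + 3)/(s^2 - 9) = (s - 1)/(s + 3)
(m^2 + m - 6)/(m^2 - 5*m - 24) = (m - 2)/(m - 8)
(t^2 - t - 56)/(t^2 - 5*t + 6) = (t^2 - t - 56)/(t^2 - 5*t + 6)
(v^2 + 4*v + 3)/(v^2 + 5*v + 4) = (v + 3)/(v + 4)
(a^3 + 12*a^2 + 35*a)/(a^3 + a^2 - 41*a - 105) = a*(a + 7)/(a^2 - 4*a - 21)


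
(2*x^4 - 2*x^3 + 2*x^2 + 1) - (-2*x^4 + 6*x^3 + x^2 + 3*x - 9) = 4*x^4 - 8*x^3 + x^2 - 3*x + 10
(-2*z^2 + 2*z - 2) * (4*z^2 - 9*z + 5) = -8*z^4 + 26*z^3 - 36*z^2 + 28*z - 10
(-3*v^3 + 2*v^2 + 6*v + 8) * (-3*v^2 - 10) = 9*v^5 - 6*v^4 + 12*v^3 - 44*v^2 - 60*v - 80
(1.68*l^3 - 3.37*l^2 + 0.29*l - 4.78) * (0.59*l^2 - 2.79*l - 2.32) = 0.9912*l^5 - 6.6755*l^4 + 5.6758*l^3 + 4.1891*l^2 + 12.6634*l + 11.0896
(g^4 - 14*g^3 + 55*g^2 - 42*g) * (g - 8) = g^5 - 22*g^4 + 167*g^3 - 482*g^2 + 336*g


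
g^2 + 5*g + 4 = (g + 1)*(g + 4)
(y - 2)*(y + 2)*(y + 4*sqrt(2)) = y^3 + 4*sqrt(2)*y^2 - 4*y - 16*sqrt(2)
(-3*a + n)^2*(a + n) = 9*a^3 + 3*a^2*n - 5*a*n^2 + n^3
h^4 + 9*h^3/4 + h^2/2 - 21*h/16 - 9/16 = (h - 3/4)*(h + 1/2)*(h + 1)*(h + 3/2)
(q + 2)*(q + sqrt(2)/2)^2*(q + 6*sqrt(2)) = q^4 + 2*q^3 + 7*sqrt(2)*q^3 + 25*q^2/2 + 14*sqrt(2)*q^2 + 3*sqrt(2)*q + 25*q + 6*sqrt(2)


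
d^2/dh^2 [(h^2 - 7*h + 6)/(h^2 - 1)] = -14/(h^3 + 3*h^2 + 3*h + 1)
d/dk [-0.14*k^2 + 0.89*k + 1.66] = 0.89 - 0.28*k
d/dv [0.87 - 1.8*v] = -1.80000000000000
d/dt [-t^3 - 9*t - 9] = -3*t^2 - 9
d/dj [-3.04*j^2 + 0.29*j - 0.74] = 0.29 - 6.08*j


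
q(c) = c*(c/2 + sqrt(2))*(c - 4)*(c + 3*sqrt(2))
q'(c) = c*(c/2 + sqrt(2))*(c - 4) + c*(c/2 + sqrt(2))*(c + 3*sqrt(2)) + c*(c - 4)*(c + 3*sqrt(2))/2 + (c/2 + sqrt(2))*(c - 4)*(c + 3*sqrt(2)) = 2*c^3 - 6*c^2 + 15*sqrt(2)*c^2/2 - 20*sqrt(2)*c + 12*c - 24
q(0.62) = -17.57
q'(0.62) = -31.85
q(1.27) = -39.17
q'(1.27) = -33.15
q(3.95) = -5.48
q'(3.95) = 106.81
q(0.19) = -4.84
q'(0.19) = -26.91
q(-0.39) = 8.04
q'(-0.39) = -17.07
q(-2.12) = 9.76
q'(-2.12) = 12.17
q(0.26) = -6.76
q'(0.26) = -27.89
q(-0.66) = 11.95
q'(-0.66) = -11.82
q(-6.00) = 167.21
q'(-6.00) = -192.46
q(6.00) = 542.56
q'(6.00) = 476.13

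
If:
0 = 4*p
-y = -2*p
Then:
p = 0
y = 0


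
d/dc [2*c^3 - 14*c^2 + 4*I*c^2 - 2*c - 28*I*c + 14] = 6*c^2 + c*(-28 + 8*I) - 2 - 28*I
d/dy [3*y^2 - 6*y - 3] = 6*y - 6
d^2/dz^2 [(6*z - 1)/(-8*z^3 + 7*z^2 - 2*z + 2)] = 2*(-1152*z^5 + 1392*z^4 - 646*z^3 - 381*z^2 + 258*z - 34)/(512*z^9 - 1344*z^8 + 1560*z^7 - 1399*z^6 + 1062*z^5 - 570*z^4 + 272*z^3 - 108*z^2 + 24*z - 8)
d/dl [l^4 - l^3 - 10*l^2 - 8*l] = 4*l^3 - 3*l^2 - 20*l - 8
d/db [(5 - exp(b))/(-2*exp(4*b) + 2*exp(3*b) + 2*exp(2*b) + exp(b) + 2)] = (-6*exp(4*b) + 44*exp(3*b) - 28*exp(2*b) - 20*exp(b) - 7)*exp(b)/(4*exp(8*b) - 8*exp(7*b) - 4*exp(6*b) + 4*exp(5*b) + 12*exp(3*b) + 9*exp(2*b) + 4*exp(b) + 4)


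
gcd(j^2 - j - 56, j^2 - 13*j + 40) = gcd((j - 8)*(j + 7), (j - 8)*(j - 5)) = j - 8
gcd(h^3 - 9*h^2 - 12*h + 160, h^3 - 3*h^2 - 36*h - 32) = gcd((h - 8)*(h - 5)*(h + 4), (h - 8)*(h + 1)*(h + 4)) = h^2 - 4*h - 32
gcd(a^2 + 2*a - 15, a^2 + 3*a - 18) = a - 3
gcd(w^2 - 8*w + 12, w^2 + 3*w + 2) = 1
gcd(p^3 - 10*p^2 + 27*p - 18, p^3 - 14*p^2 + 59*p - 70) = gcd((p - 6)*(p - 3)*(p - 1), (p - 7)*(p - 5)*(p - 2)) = 1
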